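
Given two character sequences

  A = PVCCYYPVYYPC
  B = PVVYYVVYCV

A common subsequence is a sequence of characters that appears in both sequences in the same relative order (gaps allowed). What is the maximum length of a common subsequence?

Match P [1,1]; then V [2,3]; then Y [5,4]; then Y [6,5]; then V [8,7]; then Y [10,8]; then C [12,9] — 7 characters in the same relative order in both, and the DP table's final entry dp[12][10] is also 7, so no common subsequence is longer.

7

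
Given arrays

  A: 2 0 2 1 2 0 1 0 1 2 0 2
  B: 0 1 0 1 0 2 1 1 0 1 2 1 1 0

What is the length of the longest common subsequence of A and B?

Taking 0 (A #2, B #5), then 2 (A #3, B #6), then 1 (A #4, B #7), then 1 (A #7, B #8), then 0 (A #8, B #9), then 1 (A #9, B #10), then 2 (A #10, B #11), then 0 (A #11, B #14) gives a common subsequence of length 8. Since dp[12][14] = 8, nothing longer is possible.

8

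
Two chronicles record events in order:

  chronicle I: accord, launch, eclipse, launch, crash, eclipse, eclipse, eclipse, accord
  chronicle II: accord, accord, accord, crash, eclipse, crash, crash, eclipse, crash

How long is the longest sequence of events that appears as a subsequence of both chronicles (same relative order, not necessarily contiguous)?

4

Taking accord [1,3], then eclipse [3,5], then crash [5,7], then eclipse [6,8] gives a common subsequence of length 4, and the DP table's final entry dp[9][9] is also 4, so no common subsequence is longer.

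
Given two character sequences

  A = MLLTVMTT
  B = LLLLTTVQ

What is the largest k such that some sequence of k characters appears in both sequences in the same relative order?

Let dp[i][j] be the LCS length of the first i characters of A and the first j characters of B. dp[i][j] = dp[i-1][j-1]+1 when the i-th and j-th characters match, else max(dp[i-1][j], dp[i][j-1]).
    ·  L  L  L  L  T  T  V  Q
 ·  0  0  0  0  0  0  0  0  0
 M  0  0  0  0  0  0  0  0  0
 L  0  1  1  1  1  1  1  1  1
 L  0  1  2  2  2  2  2  2  2
 T  0  1  2  2  2  3  3  3  3
 V  0  1  2  2  2  3  3  4  4
 M  0  1  2  2  2  3  3  4  4
 T  0  1  2  2  2  3  4  4  4
 T  0  1  2  2  2  3  4  4  4
dp[8][8] = 4. One LCS (by backtracking along matches): LLTV.

4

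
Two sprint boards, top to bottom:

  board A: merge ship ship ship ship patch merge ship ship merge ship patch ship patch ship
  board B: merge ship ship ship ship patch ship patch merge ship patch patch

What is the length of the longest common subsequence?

11

Pick merge at board A[1]=board B[1], ship at board A[2]=board B[2], ship at board A[3]=board B[3], ship at board A[4]=board B[4], ship at board A[5]=board B[5], patch at board A[6]=board B[6], ship at board A[8]=board B[7], merge at board A[10]=board B[9], ship at board A[11]=board B[10], patch at board A[12]=board B[11], patch at board A[14]=board B[12]; all 11 tasks appear in both, in order. Since dp[15][12] = 11, nothing longer is possible.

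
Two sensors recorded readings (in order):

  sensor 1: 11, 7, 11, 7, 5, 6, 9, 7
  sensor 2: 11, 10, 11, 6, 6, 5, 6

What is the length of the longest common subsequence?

Let dp[i][j] be the LCS length of the first i values of sensor 1 and the first j values of sensor 2. dp[i][j] = dp[i-1][j-1]+1 when the i-th and j-th values match, else max(dp[i-1][j], dp[i][j-1]).
    · 11 10 11  6  6  5  6
 ·  0  0  0  0  0  0  0  0
11  0  1  1  1  1  1  1  1
 7  0  1  1  1  1  1  1  1
11  0  1  1  2  2  2  2  2
 7  0  1  1  2  2  2  2  2
 5  0  1  1  2  2  2  3  3
 6  0  1  1  2  3  3  3  4
 9  0  1  1  2  3  3  3  4
 7  0  1  1  2  3  3  3  4
dp[8][7] = 4. One LCS (by backtracking along matches): 11, 11, 5, 6.

4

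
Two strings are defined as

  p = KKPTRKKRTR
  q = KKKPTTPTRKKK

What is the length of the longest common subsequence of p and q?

Match K at p[1]=q[2], K at p[2]=q[3], P at p[3]=q[7], T at p[4]=q[8], R at p[5]=q[9], K at p[6]=q[11], K at p[7]=q[12] — 7 characters in the same relative order in both. dp[10][12] = 7 confirms this is the maximum.

7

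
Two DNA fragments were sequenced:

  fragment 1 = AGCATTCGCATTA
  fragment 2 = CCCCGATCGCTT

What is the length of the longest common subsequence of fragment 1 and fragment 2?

8

One common subsequence of length 8: G at fragment 1[2]=fragment 2[5], then A at fragment 1[4]=fragment 2[6], then T at fragment 1[6]=fragment 2[7], then C at fragment 1[7]=fragment 2[8], then G at fragment 1[8]=fragment 2[9], then C at fragment 1[9]=fragment 2[10], then T at fragment 1[11]=fragment 2[11], then T at fragment 1[12]=fragment 2[12], and the DP table's final entry dp[13][12] is also 8, so no common subsequence is longer.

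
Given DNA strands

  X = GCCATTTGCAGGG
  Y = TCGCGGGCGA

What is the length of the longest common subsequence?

Let dp[i][j] be the LCS length of the first i bases of X and the first j bases of Y. dp[i][j] = dp[i-1][j-1]+1 when the i-th and j-th bases match, else max(dp[i-1][j], dp[i][j-1]).
    ·  T  C  G  C  G  G  G  C  G  A
 ·  0  0  0  0  0  0  0  0  0  0  0
 G  0  0  0  1  1  1  1  1  1  1  1
 C  0  0  1  1  2  2  2  2  2  2  2
 C  0  0  1  1  2  2  2  2  3  3  3
 A  0  0  1  1  2  2  2  2  3  3  4
 T  0  1  1  1  2  2  2  2  3  3  4
 T  0  1  1  1  2  2  2  2  3  3  4
 T  0  1  1  1  2  2  2  2  3  3  4
 G  0  1  1  2  2  3  3  3  3  4  4
 C  0  1  2  2  3  3  3  3  4  4  4
 A  0  1  2  2  3  3  3  3  4  4  5
 G  0  1  2  3  3  4  4  4  4  5  5
 G  0  1  2  3  3  4  5  5  5  5  5
 G  0  1  2  3  3  4  5  6  6  6  6
dp[13][10] = 6. One LCS (by backtracking along matches): GCGGGG.

6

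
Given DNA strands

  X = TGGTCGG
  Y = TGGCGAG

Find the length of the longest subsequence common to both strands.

One common subsequence of length 6: T at X[1]=Y[1]; then G at X[2]=Y[2]; then G at X[3]=Y[3]; then C at X[5]=Y[4]; then G at X[6]=Y[5]; then G at X[7]=Y[7]. dp[7][7] = 6 confirms this is the maximum.

6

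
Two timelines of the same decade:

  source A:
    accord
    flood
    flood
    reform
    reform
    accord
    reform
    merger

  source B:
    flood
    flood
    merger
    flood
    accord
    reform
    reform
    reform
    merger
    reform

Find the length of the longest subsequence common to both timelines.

6

One common subsequence of length 6: flood (source A #2, source B #2); then flood (source A #3, source B #4); then reform (source A #4, source B #6); then reform (source A #5, source B #7); then reform (source A #7, source B #8); then merger (source A #8, source B #9). dp[8][10] = 6 confirms this is the maximum.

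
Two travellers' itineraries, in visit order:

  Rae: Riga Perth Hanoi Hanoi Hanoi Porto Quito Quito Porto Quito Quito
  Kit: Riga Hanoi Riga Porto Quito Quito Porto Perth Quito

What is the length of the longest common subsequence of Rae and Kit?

Pick Riga (Rae #1, Kit #1), then Hanoi (Rae #3, Kit #2), then Porto (Rae #6, Kit #4), then Quito (Rae #7, Kit #5), then Quito (Rae #8, Kit #6), then Porto (Rae #9, Kit #7), then Quito (Rae #11, Kit #9); all 7 stops appear in both, in order, and the DP table's final entry dp[11][9] is also 7, so no common subsequence is longer.

7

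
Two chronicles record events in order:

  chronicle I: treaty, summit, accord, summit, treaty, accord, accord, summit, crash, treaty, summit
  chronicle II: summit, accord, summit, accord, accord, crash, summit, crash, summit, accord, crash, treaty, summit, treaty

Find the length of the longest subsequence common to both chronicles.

9

Match summit at chronicle I[2]=chronicle II[1]; then accord at chronicle I[3]=chronicle II[2]; then summit at chronicle I[4]=chronicle II[3]; then accord at chronicle I[6]=chronicle II[4]; then accord at chronicle I[7]=chronicle II[5]; then summit at chronicle I[8]=chronicle II[9]; then crash at chronicle I[9]=chronicle II[11]; then treaty at chronicle I[10]=chronicle II[12]; then summit at chronicle I[11]=chronicle II[13] — 9 events in the same relative order in both, and the DP table's final entry dp[11][14] is also 9, so no common subsequence is longer.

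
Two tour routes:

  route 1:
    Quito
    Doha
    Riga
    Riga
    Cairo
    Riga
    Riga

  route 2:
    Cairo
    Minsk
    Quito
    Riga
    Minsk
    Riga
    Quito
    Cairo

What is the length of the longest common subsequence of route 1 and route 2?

4

Pick Quito (route 1 #1, route 2 #3), Riga (route 1 #3, route 2 #4), Riga (route 1 #4, route 2 #6), Cairo (route 1 #5, route 2 #8); all 4 stops appear in both, in order. Since dp[7][8] = 4, nothing longer is possible.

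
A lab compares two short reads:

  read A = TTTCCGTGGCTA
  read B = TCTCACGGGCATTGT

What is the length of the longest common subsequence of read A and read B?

9

Match T [1,1], T [3,3], C [4,4], C [5,6], G [6,7], G [8,8], G [9,9], C [10,10], T [11,15] — 9 bases in the same relative order in both. dp[12][15] = 9 confirms this is the maximum.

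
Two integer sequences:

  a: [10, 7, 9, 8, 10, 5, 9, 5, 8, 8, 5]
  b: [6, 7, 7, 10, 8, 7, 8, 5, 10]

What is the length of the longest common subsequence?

5

Let dp[i][j] be the LCS length of the first i values of a and the first j values of b. dp[i][j] = dp[i-1][j-1]+1 when the i-th and j-th values match, else max(dp[i-1][j], dp[i][j-1]).
    ·  6  7  7 10  8  7  8  5 10
 ·  0  0  0  0  0  0  0  0  0  0
10  0  0  0  0  1  1  1  1  1  1
 7  0  0  1  1  1  1  2  2  2  2
 9  0  0  1  1  1  1  2  2  2  2
 8  0  0  1  1  1  2  2  3  3  3
10  0  0  1  1  2  2  2  3  3  4
 5  0  0  1  1  2  2  2  3  4  4
 9  0  0  1  1  2  2  2  3  4  4
 5  0  0  1  1  2  2  2  3  4  4
 8  0  0  1  1  2  3  3  3  4  4
 8  0  0  1  1  2  3  3  4  4  4
 5  0  0  1  1  2  3  3  4  5  5
dp[11][9] = 5. One LCS (by backtracking along matches): 7, 10, 8, 8, 5.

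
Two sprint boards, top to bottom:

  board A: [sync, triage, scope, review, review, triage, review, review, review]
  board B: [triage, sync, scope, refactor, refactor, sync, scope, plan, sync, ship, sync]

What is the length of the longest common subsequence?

2

Pick sync at board A[1]=board B[6], scope at board A[3]=board B[7]; all 2 tasks appear in both, in order. Since dp[9][11] = 2, nothing longer is possible.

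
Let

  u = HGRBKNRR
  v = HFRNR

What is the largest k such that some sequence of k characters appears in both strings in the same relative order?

4

Pick H [1,1], R [3,3], N [6,4], R [8,5]; all 4 characters appear in both, in order. dp[8][5] = 4 confirms this is the maximum.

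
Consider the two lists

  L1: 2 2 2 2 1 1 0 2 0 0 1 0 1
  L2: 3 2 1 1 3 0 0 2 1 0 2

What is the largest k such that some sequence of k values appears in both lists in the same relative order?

Pick 2 [4,2], then 1 [5,3], then 1 [6,4], then 0 [7,7], then 2 [8,8], then 1 [11,9], then 0 [12,10]; all 7 values appear in both, in order, and the DP table's final entry dp[13][11] is also 7, so no common subsequence is longer.

7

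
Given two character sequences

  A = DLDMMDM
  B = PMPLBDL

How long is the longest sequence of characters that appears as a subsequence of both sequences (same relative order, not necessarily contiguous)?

Pick D [1,6], then L [2,7]; all 2 characters appear in both, in order. The LCS DP gives dp[7][7] = 2, so this is optimal.

2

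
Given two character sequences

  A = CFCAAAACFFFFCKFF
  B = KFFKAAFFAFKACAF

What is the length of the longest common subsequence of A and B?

8

Pick F [2,3]; then A [6,5]; then A [7,6]; then F [9,7]; then F [10,8]; then F [11,10]; then C [13,13]; then F [16,15]; all 8 characters appear in both, in order. The LCS DP gives dp[16][15] = 8, so this is optimal.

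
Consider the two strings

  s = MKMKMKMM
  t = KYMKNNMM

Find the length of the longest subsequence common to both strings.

5

Taking K (s #2, t #1) → M (s #3, t #3) → K (s #4, t #4) → M (s #7, t #7) → M (s #8, t #8) gives a common subsequence of length 5, and the DP table's final entry dp[8][8] is also 5, so no common subsequence is longer.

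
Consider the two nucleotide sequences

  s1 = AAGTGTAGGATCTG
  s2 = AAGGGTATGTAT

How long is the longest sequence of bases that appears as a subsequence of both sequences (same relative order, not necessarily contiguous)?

9

One common subsequence of length 9: A (s1 #1, s2 #1) → A (s1 #2, s2 #2) → G (s1 #3, s2 #4) → G (s1 #5, s2 #5) → T (s1 #6, s2 #6) → A (s1 #7, s2 #7) → G (s1 #8, s2 #9) → A (s1 #10, s2 #11) → T (s1 #13, s2 #12), and the DP table's final entry dp[14][12] is also 9, so no common subsequence is longer.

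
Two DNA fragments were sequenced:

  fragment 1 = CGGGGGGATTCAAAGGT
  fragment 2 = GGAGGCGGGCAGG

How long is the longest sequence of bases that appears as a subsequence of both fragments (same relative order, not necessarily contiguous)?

10

One common subsequence of length 10: G [2,2]; then G [3,4]; then G [4,5]; then G [5,7]; then G [6,8]; then G [7,9]; then C [11,10]; then A [14,11]; then G [15,12]; then G [16,13]. The LCS DP gives dp[17][13] = 10, so this is optimal.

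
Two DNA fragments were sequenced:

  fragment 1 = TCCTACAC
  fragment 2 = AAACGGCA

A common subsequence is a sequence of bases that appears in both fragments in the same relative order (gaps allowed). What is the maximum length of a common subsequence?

3

Taking C (fragment 1 #2, fragment 2 #4), C (fragment 1 #6, fragment 2 #7), A (fragment 1 #7, fragment 2 #8) gives a common subsequence of length 3. dp[8][8] = 3 confirms this is the maximum.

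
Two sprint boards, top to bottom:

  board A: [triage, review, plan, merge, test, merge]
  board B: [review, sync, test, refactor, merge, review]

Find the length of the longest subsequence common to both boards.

3

One common subsequence of length 3: review (board A #2, board B #1), then test (board A #5, board B #3), then merge (board A #6, board B #5). The LCS DP gives dp[6][6] = 3, so this is optimal.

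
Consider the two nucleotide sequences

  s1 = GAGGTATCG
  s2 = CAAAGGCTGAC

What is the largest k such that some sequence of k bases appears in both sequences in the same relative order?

Let dp[i][j] be the LCS length of the first i bases of s1 and the first j bases of s2. dp[i][j] = dp[i-1][j-1]+1 when the i-th and j-th bases match, else max(dp[i-1][j], dp[i][j-1]).
    ·  C  A  A  A  G  G  C  T  G  A  C
 ·  0  0  0  0  0  0  0  0  0  0  0  0
 G  0  0  0  0  0  1  1  1  1  1  1  1
 A  0  0  1  1  1  1  1  1  1  1  2  2
 G  0  0  1  1  1  2  2  2  2  2  2  2
 G  0  0  1  1  1  2  3  3  3  3  3  3
 T  0  0  1  1  1  2  3  3  4  4  4  4
 A  0  0  1  2  2  2  3  3  4  4  5  5
 T  0  0  1  2  2  2  3  3  4  4  5  5
 C  0  1  1  2  2  2  3  4  4  4  5  6
 G  0  1  1  2  2  3  3  4  4  5  5  6
dp[9][11] = 6. One LCS (by backtracking along matches): AGGTAC.

6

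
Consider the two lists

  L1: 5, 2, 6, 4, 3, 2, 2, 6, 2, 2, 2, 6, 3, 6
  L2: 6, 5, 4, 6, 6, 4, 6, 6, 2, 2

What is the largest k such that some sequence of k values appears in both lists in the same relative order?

Let dp[i][j] be the LCS length of the first i values of L1 and the first j values of L2. dp[i][j] = dp[i-1][j-1]+1 when the i-th and j-th values match, else max(dp[i-1][j], dp[i][j-1]).
    ·  6  5  4  6  6  4  6  6  2  2
 ·  0  0  0  0  0  0  0  0  0  0  0
 5  0  0  1  1  1  1  1  1  1  1  1
 2  0  0  1  1  1  1  1  1  1  2  2
 6  0  1  1  1  2  2  2  2  2  2  2
 4  0  1  1  2  2  2  3  3  3  3  3
 3  0  1  1  2  2  2  3  3  3  3  3
 2  0  1  1  2  2  2  3  3  3  4  4
 2  0  1  1  2  2  2  3  3  3  4  5
 6  0  1  1  2  3  3  3  4  4  4  5
 2  0  1  1  2  3  3  3  4  4  5  5
 2  0  1  1  2  3  3  3  4  4  5  6
 2  0  1  1  2  3  3  3  4  4  5  6
 6  0  1  1  2  3  4  4  4  5  5  6
 3  0  1  1  2  3  4  4  4  5  5  6
 6  0  1  1  2  3  4  4  5  5  5  6
dp[14][10] = 6. One LCS (by backtracking along matches): 5, 6, 4, 6, 2, 2.

6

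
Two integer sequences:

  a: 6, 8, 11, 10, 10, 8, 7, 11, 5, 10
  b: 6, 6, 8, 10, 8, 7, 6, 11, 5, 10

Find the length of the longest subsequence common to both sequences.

Match 6 at a[1]=b[2] → 8 at a[2]=b[3] → 10 at a[5]=b[4] → 8 at a[6]=b[5] → 7 at a[7]=b[6] → 11 at a[8]=b[8] → 5 at a[9]=b[9] → 10 at a[10]=b[10] — 8 values in the same relative order in both, and the DP table's final entry dp[10][10] is also 8, so no common subsequence is longer.

8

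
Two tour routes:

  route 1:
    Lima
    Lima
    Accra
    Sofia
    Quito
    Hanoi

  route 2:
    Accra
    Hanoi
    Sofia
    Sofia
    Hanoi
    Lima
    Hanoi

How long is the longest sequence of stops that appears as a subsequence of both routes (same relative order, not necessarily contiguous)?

3

Match Accra (route 1 #3, route 2 #1), then Sofia (route 1 #4, route 2 #4), then Hanoi (route 1 #6, route 2 #7) — 3 stops in the same relative order in both. Since dp[6][7] = 3, nothing longer is possible.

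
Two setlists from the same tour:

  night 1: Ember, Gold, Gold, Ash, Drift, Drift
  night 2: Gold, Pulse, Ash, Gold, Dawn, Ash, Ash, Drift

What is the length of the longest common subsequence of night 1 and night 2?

Pick Gold at night 1[2]=night 2[1]; then Gold at night 1[3]=night 2[4]; then Ash at night 1[4]=night 2[7]; then Drift at night 1[6]=night 2[8]; all 4 songs appear in both, in order, and the DP table's final entry dp[6][8] is also 4, so no common subsequence is longer.

4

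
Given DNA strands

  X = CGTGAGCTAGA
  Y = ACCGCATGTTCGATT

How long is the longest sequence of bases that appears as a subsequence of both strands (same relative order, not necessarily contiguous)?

7

Pick C at X[1]=Y[3] → G at X[2]=Y[4] → T at X[3]=Y[7] → G at X[4]=Y[8] → C at X[7]=Y[11] → G at X[10]=Y[12] → A at X[11]=Y[13]; all 7 bases appear in both, in order. Since dp[11][15] = 7, nothing longer is possible.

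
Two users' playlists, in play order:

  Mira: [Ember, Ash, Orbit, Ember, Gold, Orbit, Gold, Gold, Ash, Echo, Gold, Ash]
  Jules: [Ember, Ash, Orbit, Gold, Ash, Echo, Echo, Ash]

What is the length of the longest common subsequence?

7

Match Ember [1,1], then Ash [2,2], then Orbit [6,3], then Gold [8,4], then Ash [9,5], then Echo [10,7], then Ash [12,8] — 7 songs in the same relative order in both. dp[12][8] = 7 confirms this is the maximum.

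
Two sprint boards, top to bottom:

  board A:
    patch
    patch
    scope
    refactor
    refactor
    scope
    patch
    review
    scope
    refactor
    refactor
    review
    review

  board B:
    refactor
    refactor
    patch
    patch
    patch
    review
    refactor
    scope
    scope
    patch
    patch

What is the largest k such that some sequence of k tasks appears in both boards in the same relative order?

One common subsequence of length 5: patch (board A #1, board B #4) → patch (board A #2, board B #5) → scope (board A #3, board B #8) → scope (board A #6, board B #9) → patch (board A #7, board B #11). The LCS DP gives dp[13][11] = 5, so this is optimal.

5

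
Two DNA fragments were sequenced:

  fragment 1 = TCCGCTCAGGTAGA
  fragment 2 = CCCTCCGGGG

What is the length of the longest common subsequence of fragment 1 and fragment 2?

8

Pick C [2,1]; then C [3,2]; then C [5,3]; then T [6,4]; then C [7,6]; then G [9,8]; then G [10,9]; then G [13,10]; all 8 bases appear in both, in order, and the DP table's final entry dp[14][10] is also 8, so no common subsequence is longer.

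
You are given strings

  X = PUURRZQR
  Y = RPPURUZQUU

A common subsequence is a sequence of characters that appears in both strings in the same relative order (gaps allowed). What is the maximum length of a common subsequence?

One common subsequence of length 5: P (X #1, Y #3), U (X #2, Y #4), U (X #3, Y #6), Z (X #6, Y #7), Q (X #7, Y #8). Since dp[8][10] = 5, nothing longer is possible.

5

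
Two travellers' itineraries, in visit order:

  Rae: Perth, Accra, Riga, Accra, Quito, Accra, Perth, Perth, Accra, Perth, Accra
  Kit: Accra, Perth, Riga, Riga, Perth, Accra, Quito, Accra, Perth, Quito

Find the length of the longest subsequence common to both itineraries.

6

Taking Perth [1,2]; then Riga [3,4]; then Accra [4,6]; then Quito [5,7]; then Accra [6,8]; then Perth [7,9] gives a common subsequence of length 6. dp[11][10] = 6 confirms this is the maximum.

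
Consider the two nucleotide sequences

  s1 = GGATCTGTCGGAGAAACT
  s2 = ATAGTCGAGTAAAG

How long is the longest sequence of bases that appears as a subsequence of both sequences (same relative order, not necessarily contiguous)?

11

One common subsequence of length 11: A (s1 #3, s2 #1); then T (s1 #4, s2 #2); then G (s1 #7, s2 #4); then T (s1 #8, s2 #5); then C (s1 #9, s2 #6); then G (s1 #11, s2 #7); then A (s1 #12, s2 #8); then G (s1 #13, s2 #9); then A (s1 #14, s2 #11); then A (s1 #15, s2 #12); then A (s1 #16, s2 #13), and the DP table's final entry dp[18][14] is also 11, so no common subsequence is longer.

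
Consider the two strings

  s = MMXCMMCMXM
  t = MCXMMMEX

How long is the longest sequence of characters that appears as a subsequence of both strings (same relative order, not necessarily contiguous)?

6

Taking M (s #1, t #1), X (s #3, t #3), M (s #5, t #4), M (s #6, t #5), M (s #8, t #6), X (s #9, t #8) gives a common subsequence of length 6. Since dp[10][8] = 6, nothing longer is possible.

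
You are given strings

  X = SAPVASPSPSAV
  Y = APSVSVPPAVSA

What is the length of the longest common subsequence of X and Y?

8

Pick A at X[2]=Y[1] → P at X[3]=Y[2] → V at X[4]=Y[4] → S at X[6]=Y[5] → P at X[7]=Y[7] → P at X[9]=Y[8] → S at X[10]=Y[11] → A at X[11]=Y[12]; all 8 characters appear in both, in order. dp[12][12] = 8 confirms this is the maximum.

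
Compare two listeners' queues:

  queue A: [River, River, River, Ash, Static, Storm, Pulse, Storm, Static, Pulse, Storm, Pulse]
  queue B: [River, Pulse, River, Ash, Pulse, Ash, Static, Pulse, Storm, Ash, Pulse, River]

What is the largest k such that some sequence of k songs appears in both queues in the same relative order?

8

One common subsequence of length 8: River at queue A[1]=queue B[1] → River at queue A[3]=queue B[3] → Ash at queue A[4]=queue B[4] → Pulse at queue A[7]=queue B[5] → Static at queue A[9]=queue B[7] → Pulse at queue A[10]=queue B[8] → Storm at queue A[11]=queue B[9] → Pulse at queue A[12]=queue B[11]. Since dp[12][12] = 8, nothing longer is possible.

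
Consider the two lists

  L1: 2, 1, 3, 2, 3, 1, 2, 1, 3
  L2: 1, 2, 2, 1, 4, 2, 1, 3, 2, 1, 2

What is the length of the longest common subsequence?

Let dp[i][j] be the LCS length of the first i values of L1 and the first j values of L2. dp[i][j] = dp[i-1][j-1]+1 when the i-th and j-th values match, else max(dp[i-1][j], dp[i][j-1]).
    ·  1  2  2  1  4  2  1  3  2  1  2
 ·  0  0  0  0  0  0  0  0  0  0  0  0
 2  0  0  1  1  1  1  1  1  1  1  1  1
 1  0  1  1  1  2  2  2  2  2  2  2  2
 3  0  1  1  1  2  2  2  2  3  3  3  3
 2  0  1  2  2  2  2  3  3  3  4  4  4
 3  0  1  2  2  2  2  3  3  4  4  4  4
 1  0  1  2  2  3  3  3  4  4  4  5  5
 2  0  1  2  3  3  3  4  4  4  5  5  6
 1  0  1  2  3  4  4  4  5  5  5  6  6
 3  0  1  2  3  4  4  4  5  6  6  6  6
dp[9][11] = 6. One LCS (by backtracking along matches): 2, 1, 3, 2, 1, 2.

6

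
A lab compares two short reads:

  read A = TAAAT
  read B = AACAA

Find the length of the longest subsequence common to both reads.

Match A (read A #2, read B #2), then A (read A #3, read B #4), then A (read A #4, read B #5) — 3 bases in the same relative order in both. The LCS DP gives dp[5][5] = 3, so this is optimal.

3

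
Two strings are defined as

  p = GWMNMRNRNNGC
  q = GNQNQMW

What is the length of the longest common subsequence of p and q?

Taking G [1,1] → N [4,4] → M [5,6] gives a common subsequence of length 3. dp[12][7] = 3 confirms this is the maximum.

3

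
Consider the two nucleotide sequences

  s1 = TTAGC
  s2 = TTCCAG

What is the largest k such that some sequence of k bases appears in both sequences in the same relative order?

One common subsequence of length 4: T (s1 #1, s2 #1), then T (s1 #2, s2 #2), then A (s1 #3, s2 #5), then G (s1 #4, s2 #6), and the DP table's final entry dp[5][6] is also 4, so no common subsequence is longer.

4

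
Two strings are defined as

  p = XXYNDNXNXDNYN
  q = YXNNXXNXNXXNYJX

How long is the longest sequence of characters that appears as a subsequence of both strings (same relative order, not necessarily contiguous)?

Taking X (p #1, q #5) → X (p #2, q #6) → N (p #4, q #7) → N (p #6, q #9) → X (p #7, q #10) → X (p #9, q #11) → N (p #11, q #12) → Y (p #12, q #13) gives a common subsequence of length 8, and the DP table's final entry dp[13][15] is also 8, so no common subsequence is longer.

8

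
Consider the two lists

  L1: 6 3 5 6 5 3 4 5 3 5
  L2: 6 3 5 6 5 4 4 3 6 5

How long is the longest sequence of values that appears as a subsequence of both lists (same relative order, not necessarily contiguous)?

Let dp[i][j] be the LCS length of the first i values of L1 and the first j values of L2. dp[i][j] = dp[i-1][j-1]+1 when the i-th and j-th values match, else max(dp[i-1][j], dp[i][j-1]).
    ·  6  3  5  6  5  4  4  3  6  5
 ·  0  0  0  0  0  0  0  0  0  0  0
 6  0  1  1  1  1  1  1  1  1  1  1
 3  0  1  2  2  2  2  2  2  2  2  2
 5  0  1  2  3  3  3  3  3  3  3  3
 6  0  1  2  3  4  4  4  4  4  4  4
 5  0  1  2  3  4  5  5  5  5  5  5
 3  0  1  2  3  4  5  5  5  6  6  6
 4  0  1  2  3  4  5  6  6  6  6  6
 5  0  1  2  3  4  5  6  6  6  6  7
 3  0  1  2  3  4  5  6  6  7  7  7
 5  0  1  2  3  4  5  6  6  7  7  8
dp[10][10] = 8. One LCS (by backtracking along matches): 6, 3, 5, 6, 5, 4, 3, 5.

8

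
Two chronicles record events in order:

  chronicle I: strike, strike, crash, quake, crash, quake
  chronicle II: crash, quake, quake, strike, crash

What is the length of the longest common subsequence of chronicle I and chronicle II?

3

Taking crash [3,1]; then quake [4,3]; then crash [5,5] gives a common subsequence of length 3, and the DP table's final entry dp[6][5] is also 3, so no common subsequence is longer.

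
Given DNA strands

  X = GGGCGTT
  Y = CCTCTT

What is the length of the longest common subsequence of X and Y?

Let dp[i][j] be the LCS length of the first i bases of X and the first j bases of Y. dp[i][j] = dp[i-1][j-1]+1 when the i-th and j-th bases match, else max(dp[i-1][j], dp[i][j-1]).
    ·  C  C  T  C  T  T
 ·  0  0  0  0  0  0  0
 G  0  0  0  0  0  0  0
 G  0  0  0  0  0  0  0
 G  0  0  0  0  0  0  0
 C  0  1  1  1  1  1  1
 G  0  1  1  1  1  1  1
 T  0  1  1  2  2  2  2
 T  0  1  1  2  2  3  3
dp[7][6] = 3. One LCS (by backtracking along matches): CTT.

3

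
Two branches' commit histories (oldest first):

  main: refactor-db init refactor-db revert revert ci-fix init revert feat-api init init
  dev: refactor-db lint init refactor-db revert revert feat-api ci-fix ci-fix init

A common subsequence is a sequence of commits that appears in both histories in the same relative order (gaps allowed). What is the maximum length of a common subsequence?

One common subsequence of length 7: refactor-db at main[1]=dev[1] → init at main[2]=dev[3] → refactor-db at main[3]=dev[4] → revert at main[4]=dev[5] → revert at main[5]=dev[6] → ci-fix at main[6]=dev[9] → init at main[11]=dev[10]. dp[11][10] = 7 confirms this is the maximum.

7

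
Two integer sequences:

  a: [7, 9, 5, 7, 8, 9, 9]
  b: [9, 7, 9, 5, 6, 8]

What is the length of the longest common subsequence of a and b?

4

Let dp[i][j] be the LCS length of the first i values of a and the first j values of b. dp[i][j] = dp[i-1][j-1]+1 when the i-th and j-th values match, else max(dp[i-1][j], dp[i][j-1]).
    ·  9  7  9  5  6  8
 ·  0  0  0  0  0  0  0
 7  0  0  1  1  1  1  1
 9  0  1  1  2  2  2  2
 5  0  1  1  2  3  3  3
 7  0  1  2  2  3  3  3
 8  0  1  2  2  3  3  4
 9  0  1  2  3  3  3  4
 9  0  1  2  3  3  3  4
dp[7][6] = 4. One LCS (by backtracking along matches): 7, 9, 5, 8.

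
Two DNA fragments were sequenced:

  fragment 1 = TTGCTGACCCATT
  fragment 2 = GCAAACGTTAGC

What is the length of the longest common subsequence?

Pick G [3,1], C [4,2], A [7,5], C [8,6], T [12,8], T [13,9]; all 6 bases appear in both, in order. dp[13][12] = 6 confirms this is the maximum.

6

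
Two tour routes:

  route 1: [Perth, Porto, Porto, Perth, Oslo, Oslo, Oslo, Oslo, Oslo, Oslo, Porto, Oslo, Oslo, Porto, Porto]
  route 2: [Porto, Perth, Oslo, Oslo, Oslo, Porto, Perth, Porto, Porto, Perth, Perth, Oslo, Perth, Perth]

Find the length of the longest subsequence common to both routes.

8

Match Porto (route 1 #3, route 2 #1), Perth (route 1 #4, route 2 #2), Oslo (route 1 #8, route 2 #3), Oslo (route 1 #9, route 2 #4), Oslo (route 1 #10, route 2 #5), Porto (route 1 #11, route 2 #6), Porto (route 1 #14, route 2 #8), Porto (route 1 #15, route 2 #9) — 8 stops in the same relative order in both. Since dp[15][14] = 8, nothing longer is possible.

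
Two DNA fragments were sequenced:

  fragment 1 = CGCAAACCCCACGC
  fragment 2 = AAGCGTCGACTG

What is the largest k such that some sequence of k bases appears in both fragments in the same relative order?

7

Taking A at fragment 1[4]=fragment 2[1]; then A at fragment 1[5]=fragment 2[2]; then C at fragment 1[7]=fragment 2[4]; then C at fragment 1[8]=fragment 2[7]; then A at fragment 1[11]=fragment 2[9]; then C at fragment 1[12]=fragment 2[10]; then G at fragment 1[13]=fragment 2[12] gives a common subsequence of length 7. dp[14][12] = 7 confirms this is the maximum.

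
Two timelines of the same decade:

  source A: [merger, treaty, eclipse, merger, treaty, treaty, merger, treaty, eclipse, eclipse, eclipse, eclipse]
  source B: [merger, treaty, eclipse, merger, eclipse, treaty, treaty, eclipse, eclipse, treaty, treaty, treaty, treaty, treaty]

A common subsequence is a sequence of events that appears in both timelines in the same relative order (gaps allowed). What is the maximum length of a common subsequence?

8

Taking merger [1,1], treaty [2,2], eclipse [3,3], merger [4,4], treaty [6,6], treaty [8,7], eclipse [9,8], eclipse [10,9] gives a common subsequence of length 8. dp[12][14] = 8 confirms this is the maximum.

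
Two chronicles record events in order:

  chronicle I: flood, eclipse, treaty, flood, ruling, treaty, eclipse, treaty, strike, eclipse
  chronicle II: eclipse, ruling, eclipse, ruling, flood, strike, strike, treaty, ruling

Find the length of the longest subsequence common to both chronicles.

One common subsequence of length 4: eclipse (chronicle I #2, chronicle II #1); then ruling (chronicle I #5, chronicle II #2); then eclipse (chronicle I #7, chronicle II #3); then treaty (chronicle I #8, chronicle II #8). The LCS DP gives dp[10][9] = 4, so this is optimal.

4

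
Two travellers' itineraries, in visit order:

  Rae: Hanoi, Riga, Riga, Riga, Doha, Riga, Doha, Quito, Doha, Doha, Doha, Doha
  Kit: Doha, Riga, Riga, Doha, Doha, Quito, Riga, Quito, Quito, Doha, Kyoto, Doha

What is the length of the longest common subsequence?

7

One common subsequence of length 7: Riga [2,2], then Riga [3,3], then Doha [5,5], then Riga [6,7], then Quito [8,9], then Doha [9,10], then Doha [12,12]. The LCS DP gives dp[12][12] = 7, so this is optimal.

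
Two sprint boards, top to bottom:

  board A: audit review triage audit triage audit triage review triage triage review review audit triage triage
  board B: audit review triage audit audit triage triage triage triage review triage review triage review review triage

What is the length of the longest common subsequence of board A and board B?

Pick audit at board A[1]=board B[1] → review at board A[2]=board B[2] → triage at board A[3]=board B[3] → audit at board A[4]=board B[5] → triage at board A[5]=board B[8] → triage at board A[7]=board B[9] → review at board A[8]=board B[10] → triage at board A[9]=board B[11] → triage at board A[10]=board B[13] → review at board A[11]=board B[14] → review at board A[12]=board B[15] → triage at board A[15]=board B[16]; all 12 tasks appear in both, in order. dp[15][16] = 12 confirms this is the maximum.

12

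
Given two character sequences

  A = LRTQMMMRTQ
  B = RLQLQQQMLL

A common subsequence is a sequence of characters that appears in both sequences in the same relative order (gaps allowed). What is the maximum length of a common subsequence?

3

Taking L at A[1]=B[4]; then Q at A[4]=B[7]; then M at A[5]=B[8] gives a common subsequence of length 3. dp[10][10] = 3 confirms this is the maximum.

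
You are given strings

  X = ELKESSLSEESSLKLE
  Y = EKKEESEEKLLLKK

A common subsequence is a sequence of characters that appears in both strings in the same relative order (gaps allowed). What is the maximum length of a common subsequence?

8

One common subsequence of length 8: E at X[1]=Y[1], K at X[3]=Y[3], E at X[4]=Y[5], S at X[8]=Y[6], E at X[9]=Y[7], E at X[10]=Y[8], L at X[13]=Y[12], K at X[14]=Y[14]. Since dp[16][14] = 8, nothing longer is possible.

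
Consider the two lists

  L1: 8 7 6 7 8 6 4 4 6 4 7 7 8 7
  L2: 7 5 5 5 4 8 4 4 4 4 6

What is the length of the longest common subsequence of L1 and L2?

Match 7 [2,1], 8 [5,6], 4 [7,9], 4 [8,10], 6 [9,11] — 5 values in the same relative order in both. The LCS DP gives dp[14][11] = 5, so this is optimal.

5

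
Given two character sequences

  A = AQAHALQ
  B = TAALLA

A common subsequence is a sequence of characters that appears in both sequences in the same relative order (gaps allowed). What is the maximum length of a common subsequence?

3

Let dp[i][j] be the LCS length of the first i characters of A and the first j characters of B. dp[i][j] = dp[i-1][j-1]+1 when the i-th and j-th characters match, else max(dp[i-1][j], dp[i][j-1]).
    ·  T  A  A  L  L  A
 ·  0  0  0  0  0  0  0
 A  0  0  1  1  1  1  1
 Q  0  0  1  1  1  1  1
 A  0  0  1  2  2  2  2
 H  0  0  1  2  2  2  2
 A  0  0  1  2  2  2  3
 L  0  0  1  2  3  3  3
 Q  0  0  1  2  3  3  3
dp[7][6] = 3. One LCS (by backtracking along matches): AAA.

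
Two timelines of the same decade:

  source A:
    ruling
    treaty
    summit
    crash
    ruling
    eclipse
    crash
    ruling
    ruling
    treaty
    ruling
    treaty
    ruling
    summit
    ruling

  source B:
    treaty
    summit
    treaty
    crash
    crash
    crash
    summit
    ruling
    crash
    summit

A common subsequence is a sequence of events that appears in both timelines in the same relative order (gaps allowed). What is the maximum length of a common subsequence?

One common subsequence of length 6: treaty (source A #2, source B #1); then summit (source A #3, source B #2); then crash (source A #4, source B #6); then ruling (source A #5, source B #8); then crash (source A #7, source B #9); then summit (source A #14, source B #10). dp[15][10] = 6 confirms this is the maximum.

6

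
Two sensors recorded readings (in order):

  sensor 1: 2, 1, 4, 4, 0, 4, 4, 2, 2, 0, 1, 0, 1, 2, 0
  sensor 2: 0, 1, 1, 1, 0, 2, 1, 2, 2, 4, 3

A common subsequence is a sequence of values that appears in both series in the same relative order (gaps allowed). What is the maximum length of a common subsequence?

Match 1 at sensor 1[2]=sensor 2[4], then 0 at sensor 1[5]=sensor 2[5], then 2 at sensor 1[8]=sensor 2[6], then 2 at sensor 1[9]=sensor 2[8], then 2 at sensor 1[14]=sensor 2[9] — 5 values in the same relative order in both, and the DP table's final entry dp[15][11] is also 5, so no common subsequence is longer.

5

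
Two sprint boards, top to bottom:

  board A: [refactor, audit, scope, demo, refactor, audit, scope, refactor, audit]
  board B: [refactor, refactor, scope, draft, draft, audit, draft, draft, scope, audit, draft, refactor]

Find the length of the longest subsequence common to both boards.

5

Taking refactor (board A #1, board B #2); then audit (board A #2, board B #6); then scope (board A #3, board B #9); then audit (board A #6, board B #10); then refactor (board A #8, board B #12) gives a common subsequence of length 5. dp[9][12] = 5 confirms this is the maximum.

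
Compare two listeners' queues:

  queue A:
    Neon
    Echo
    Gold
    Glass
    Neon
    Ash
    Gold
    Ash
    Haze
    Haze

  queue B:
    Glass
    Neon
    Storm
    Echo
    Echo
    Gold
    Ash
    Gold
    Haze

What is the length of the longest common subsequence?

6

Pick Neon at queue A[1]=queue B[2], then Echo at queue A[2]=queue B[5], then Gold at queue A[3]=queue B[6], then Ash at queue A[6]=queue B[7], then Gold at queue A[7]=queue B[8], then Haze at queue A[10]=queue B[9]; all 6 songs appear in both, in order, and the DP table's final entry dp[10][9] is also 6, so no common subsequence is longer.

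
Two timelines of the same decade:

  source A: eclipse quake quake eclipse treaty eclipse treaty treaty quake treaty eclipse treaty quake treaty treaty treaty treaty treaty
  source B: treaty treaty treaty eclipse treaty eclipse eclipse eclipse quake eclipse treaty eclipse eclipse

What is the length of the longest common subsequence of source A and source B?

7

Pick treaty (source A #5, source B #1), then treaty (source A #7, source B #2), then treaty (source A #8, source B #3), then treaty (source A #10, source B #5), then eclipse (source A #11, source B #8), then quake (source A #13, source B #9), then treaty (source A #14, source B #11); all 7 events appear in both, in order. dp[18][13] = 7 confirms this is the maximum.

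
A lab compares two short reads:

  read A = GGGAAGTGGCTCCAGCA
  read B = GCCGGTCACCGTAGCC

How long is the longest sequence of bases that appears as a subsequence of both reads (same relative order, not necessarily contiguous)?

10

Taking G (read A #1, read B #1) → G (read A #3, read B #4) → G (read A #6, read B #5) → T (read A #7, read B #6) → C (read A #10, read B #7) → C (read A #12, read B #9) → C (read A #13, read B #10) → A (read A #14, read B #13) → G (read A #15, read B #14) → C (read A #16, read B #16) gives a common subsequence of length 10. Since dp[17][16] = 10, nothing longer is possible.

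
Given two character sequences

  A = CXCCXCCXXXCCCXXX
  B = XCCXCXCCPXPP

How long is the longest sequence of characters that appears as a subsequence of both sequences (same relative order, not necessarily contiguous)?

9

Match X at A[2]=B[1], C at A[3]=B[2], C at A[4]=B[3], X at A[5]=B[4], C at A[7]=B[5], X at A[10]=B[6], C at A[11]=B[7], C at A[12]=B[8], X at A[14]=B[10] — 9 characters in the same relative order in both. dp[16][12] = 9 confirms this is the maximum.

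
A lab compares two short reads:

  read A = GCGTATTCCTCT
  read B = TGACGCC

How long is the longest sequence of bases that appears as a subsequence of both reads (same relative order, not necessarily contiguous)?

5

One common subsequence of length 5: G [1,2]; then C [2,4]; then G [3,5]; then C [9,6]; then C [11,7]. The LCS DP gives dp[12][7] = 5, so this is optimal.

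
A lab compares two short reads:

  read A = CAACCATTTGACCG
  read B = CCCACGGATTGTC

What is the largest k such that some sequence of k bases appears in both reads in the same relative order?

8

Match C [1,3]; then A [3,4]; then C [4,5]; then A [6,8]; then T [7,9]; then T [8,10]; then T [9,12]; then C [13,13] — 8 bases in the same relative order in both, and the DP table's final entry dp[14][13] is also 8, so no common subsequence is longer.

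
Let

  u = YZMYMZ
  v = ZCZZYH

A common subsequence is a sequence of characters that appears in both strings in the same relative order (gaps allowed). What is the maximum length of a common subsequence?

Let dp[i][j] be the LCS length of the first i characters of u and the first j characters of v. dp[i][j] = dp[i-1][j-1]+1 when the i-th and j-th characters match, else max(dp[i-1][j], dp[i][j-1]).
    ·  Z  C  Z  Z  Y  H
 ·  0  0  0  0  0  0  0
 Y  0  0  0  0  0  1  1
 Z  0  1  1  1  1  1  1
 M  0  1  1  1  1  1  1
 Y  0  1  1  1  1  2  2
 M  0  1  1  1  1  2  2
 Z  0  1  1  2  2  2  2
dp[6][6] = 2. One LCS (by backtracking along matches): ZY.

2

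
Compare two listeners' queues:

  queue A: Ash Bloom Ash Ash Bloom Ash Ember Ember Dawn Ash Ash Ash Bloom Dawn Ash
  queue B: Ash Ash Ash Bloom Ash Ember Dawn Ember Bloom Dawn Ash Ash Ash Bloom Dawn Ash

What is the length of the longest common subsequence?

Pick Ash (queue A #1, queue B #1), Ash (queue A #3, queue B #2), Ash (queue A #4, queue B #3), Bloom (queue A #5, queue B #4), Ash (queue A #6, queue B #5), Ember (queue A #7, queue B #6), Ember (queue A #8, queue B #8), Dawn (queue A #9, queue B #10), Ash (queue A #10, queue B #11), Ash (queue A #11, queue B #12), Ash (queue A #12, queue B #13), Bloom (queue A #13, queue B #14), Dawn (queue A #14, queue B #15), Ash (queue A #15, queue B #16); all 14 songs appear in both, in order, and the DP table's final entry dp[15][16] is also 14, so no common subsequence is longer.

14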